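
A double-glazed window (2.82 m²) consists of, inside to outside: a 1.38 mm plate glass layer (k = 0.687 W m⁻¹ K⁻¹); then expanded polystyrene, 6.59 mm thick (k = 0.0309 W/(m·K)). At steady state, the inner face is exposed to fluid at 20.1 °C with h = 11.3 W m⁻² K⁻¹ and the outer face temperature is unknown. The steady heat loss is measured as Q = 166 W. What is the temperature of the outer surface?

Series resistances:
  R_conv,in = 1/(hA) = 1/(11.3·2.82) = 0.03138 K/W
  R_plate glass = L/(kA) = 0.00138/(0.687·2.82) = 7.123×10^-4 K/W
  R_expanded polystyrene = L/(kA) = 0.00659/(0.0309·2.82) = 0.07563 K/W
ΣR = 0.1077 K/W
ΔT = Q·ΣR = 166 × 0.1077 = 17.88 K
Heat flows outward, so T_out = T_in − ΔT = 20.1 − 17.88 = 2.22 °C

T_out = 2.22 °C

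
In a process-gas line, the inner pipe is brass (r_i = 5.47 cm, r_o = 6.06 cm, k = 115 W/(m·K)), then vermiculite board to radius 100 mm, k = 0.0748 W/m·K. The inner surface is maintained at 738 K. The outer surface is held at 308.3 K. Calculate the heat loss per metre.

Q' = 403 W/m

Treat each layer as a resistance in series:
  R'_brass = ln(0.0606/0.0547)/(2πk) = 0.1024/(2π·115) = 1.418×10^-4 m·K/W
  R'_vermiculite board = ln(0.100/0.0606)/(2πk) = 0.5009/(2π·0.0748) = 1.066 m·K/W
ΣR = 1.418×10^-4 + 1.066 = 1.066 m·K/W
Q' = ΔT/ΣR = (738 K − 308.3 K)/1.066 = 403 W/m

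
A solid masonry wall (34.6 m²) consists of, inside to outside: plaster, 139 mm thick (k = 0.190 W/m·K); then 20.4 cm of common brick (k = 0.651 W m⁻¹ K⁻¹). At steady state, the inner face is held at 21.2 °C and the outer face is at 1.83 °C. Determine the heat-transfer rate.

Resistance network (inner→outer):
  R_plaster = L/(kA) = 0.139/(0.190·34.6) = 0.02114 K/W
  R_common brick = L/(kA) = 0.204/(0.651·34.6) = 0.009057 K/W
ΣR = 0.02114 + 0.009057 = 0.03020 K/W
Q = ΔT/ΣR = (21.2 °C − 1.83 °C)/0.03020 = 641 W

Q = 641 W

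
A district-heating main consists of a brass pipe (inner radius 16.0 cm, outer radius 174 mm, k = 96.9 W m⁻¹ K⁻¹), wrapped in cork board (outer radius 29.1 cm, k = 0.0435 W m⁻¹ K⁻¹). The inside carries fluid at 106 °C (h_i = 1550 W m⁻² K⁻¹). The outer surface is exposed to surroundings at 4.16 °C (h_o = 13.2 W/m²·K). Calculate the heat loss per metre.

Q' = 52.9 W/m

Resistance network (inner→outer):
  R'_conv,in = 1/(2πr h) = 1/(2π·0.160·1550) = 6.418×10^-4 m·K/W
  R'_brass = ln(0.174/0.160)/(2πk) = 0.08388/(2π·96.9) = 1.378×10^-4 m·K/W
  R'_cork board = ln(0.291/0.174)/(2πk) = 0.5143/(2π·0.0435) = 1.882 m·K/W
  R'_conv,out = 1/(2πr h) = 1/(2π·0.291·13.2) = 0.04143 m·K/W
ΣR = 6.418×10^-4 + 1.378×10^-4 + 1.882 + 0.04143 = 1.924 m·K/W
Q' = ΔT/ΣR = (106 °C − 4.16 °C)/1.924 = 52.9 W/m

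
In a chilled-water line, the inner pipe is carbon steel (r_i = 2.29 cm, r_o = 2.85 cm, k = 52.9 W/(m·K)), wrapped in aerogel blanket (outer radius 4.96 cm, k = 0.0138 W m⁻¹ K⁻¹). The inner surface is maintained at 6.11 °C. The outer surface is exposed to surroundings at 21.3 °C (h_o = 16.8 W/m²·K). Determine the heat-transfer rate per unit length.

Q' = 2.31 W/m

Resistance network (inner→outer):
  R'_carbon steel = ln(0.0285/0.0229)/(2πk) = 0.2188/(2π·52.9) = 6.582×10^-4 m·K/W
  R'_aerogel blanket = ln(0.0496/0.0285)/(2πk) = 0.5541/(2π·0.0138) = 6.390 m·K/W
  R'_conv,out = 1/(2πr h) = 1/(2π·0.0496·16.8) = 0.1910 m·K/W
ΣR = 6.582×10^-4 + 6.390 + 0.1910 = 6.582 m·K/W
Q' = ΔT/ΣR = (6.11 °C − 21.3 °C)/6.582 = -2.31 W/m
(Negative Q' ⇒ heat flows inward; heat gain = 2.31 W/m.)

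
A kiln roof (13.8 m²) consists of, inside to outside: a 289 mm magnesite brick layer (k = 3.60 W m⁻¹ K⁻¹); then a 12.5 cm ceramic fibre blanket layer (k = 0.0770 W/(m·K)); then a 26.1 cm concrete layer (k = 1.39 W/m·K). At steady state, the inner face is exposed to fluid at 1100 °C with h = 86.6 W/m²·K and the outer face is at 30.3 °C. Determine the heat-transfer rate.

Q = 7.76 kW

Series thermal resistances, inner to outer:
  R_conv,in = 1/(hA) = 1/(86.6·13.8) = 8.368×10^-4 K/W
  R_magnesite brick = L/(kA) = 0.289/(3.60·13.8) = 0.005817 K/W
  R_ceramic fibre blanket = L/(kA) = 0.125/(0.0770·13.8) = 0.1176 K/W
  R_concrete = L/(kA) = 0.261/(1.39·13.8) = 0.01361 K/W
ΣR = 8.368×10^-4 + 0.005817 + 0.1176 + 0.01361 = 0.1379 K/W
Q = ΔT/ΣR = (1100 °C − 30.3 °C)/0.1379 = 7760 W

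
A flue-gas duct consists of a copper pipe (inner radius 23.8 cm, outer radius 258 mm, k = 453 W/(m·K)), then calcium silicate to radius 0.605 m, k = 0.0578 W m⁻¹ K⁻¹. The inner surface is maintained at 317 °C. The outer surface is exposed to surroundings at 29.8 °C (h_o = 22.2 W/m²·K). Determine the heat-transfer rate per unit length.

Treat each layer as a resistance in series:
  R'_copper = ln(0.258/0.238)/(2πk) = 0.08069/(2π·453) = 2.835×10^-5 m·K/W
  R'_calcium silicate = ln(0.605/0.258)/(2πk) = 0.8523/(2π·0.0578) = 2.347 m·K/W
  R'_conv,out = 1/(2πr h) = 1/(2π·0.605·22.2) = 0.01185 m·K/W
ΣR = 2.835×10^-5 + 2.347 + 0.01185 = 2.359 m·K/W
Q' = ΔT/ΣR = (317 °C − 29.8 °C)/2.359 = 122 W/m

Q' = 122 W/m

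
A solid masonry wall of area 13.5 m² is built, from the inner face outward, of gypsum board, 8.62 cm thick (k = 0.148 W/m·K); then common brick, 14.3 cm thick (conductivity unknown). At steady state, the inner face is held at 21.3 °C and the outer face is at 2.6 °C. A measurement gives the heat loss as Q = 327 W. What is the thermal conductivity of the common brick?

k = 0.754 W/m·K

ΣR = ΔT/Q = |21.3 − 2.6|/327 = 0.05719 K/W
Known resistances:
  R_gypsum board = L/(kA) = 0.0862/(0.148·13.5) = 0.04314 K/W
R_common brick = ΣR − ΣR_known = 0.05719 − 0.04314 = 0.01405 K/W
L/(kA) = 0.01405 ⇒ k = 0.143/(0.01405·13.5) = 0.754 W/m·K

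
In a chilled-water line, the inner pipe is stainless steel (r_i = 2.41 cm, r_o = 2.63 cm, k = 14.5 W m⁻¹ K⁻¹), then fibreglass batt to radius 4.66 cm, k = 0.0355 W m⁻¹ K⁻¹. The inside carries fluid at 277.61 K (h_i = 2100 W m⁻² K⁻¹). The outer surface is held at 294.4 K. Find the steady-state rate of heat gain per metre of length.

Resistance network (inner→outer):
  R'_conv,in = 1/(2πr h) = 1/(2π·0.0241·2100) = 0.003145 m·K/W
  R'_stainless steel = ln(0.0263/0.0241)/(2πk) = 0.08736/(2π·14.5) = 9.588×10^-4 m·K/W
  R'_fibreglass batt = ln(0.0466/0.0263)/(2πk) = 0.5720/(2π·0.0355) = 2.565 m·K/W
ΣR = 0.003145 + 9.588×10^-4 + 2.565 = 2.569 m·K/W
Q' = ΔT/ΣR = (277.61 K − 294.4 K)/2.569 = -6.54 W/m
(Negative Q' ⇒ heat flows inward; heat gain = 6.54 W/m.)

Q' = 6.54 W/m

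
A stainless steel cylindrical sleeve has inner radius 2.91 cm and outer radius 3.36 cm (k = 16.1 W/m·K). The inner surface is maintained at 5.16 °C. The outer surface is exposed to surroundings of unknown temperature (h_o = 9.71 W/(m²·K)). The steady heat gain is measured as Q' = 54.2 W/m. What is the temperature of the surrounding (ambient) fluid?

T_out = 31.7 °C

Series resistances:
  R'_stainless steel = ln(0.0336/0.0291)/(2πk) = 0.1438/(2π·16.1) = 0.001421 m·K/W
  R'_conv,out = 1/(2πr h) = 1/(2π·0.0336·9.71) = 0.4878 m·K/W
ΣR = 0.4892 m·K/W
ΔT = Q'·ΣR = 54.2 × 0.4892 = 26.51 K
Heat flows inward, so T_out = T_in + ΔT = 5.16 + 26.51 = 31.7 °C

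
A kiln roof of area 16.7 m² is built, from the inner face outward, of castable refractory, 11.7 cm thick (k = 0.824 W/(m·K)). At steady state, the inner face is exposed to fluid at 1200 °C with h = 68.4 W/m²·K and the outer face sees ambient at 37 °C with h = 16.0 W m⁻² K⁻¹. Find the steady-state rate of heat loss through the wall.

Q = 88.6 kW

Resistance network (inner→outer):
  R_conv,in = 1/(hA) = 1/(68.4·16.7) = 8.754×10^-4 K/W
  R_castable refractory = L/(kA) = 0.117/(0.824·16.7) = 0.008502 K/W
  R_conv,out = 1/(hA) = 1/(16.0·16.7) = 0.003743 K/W
ΣR = 8.754×10^-4 + 0.008502 + 0.003743 = 0.01312 K/W
Q = ΔT/ΣR = (1200 °C − 37 °C)/0.01312 = 88600 W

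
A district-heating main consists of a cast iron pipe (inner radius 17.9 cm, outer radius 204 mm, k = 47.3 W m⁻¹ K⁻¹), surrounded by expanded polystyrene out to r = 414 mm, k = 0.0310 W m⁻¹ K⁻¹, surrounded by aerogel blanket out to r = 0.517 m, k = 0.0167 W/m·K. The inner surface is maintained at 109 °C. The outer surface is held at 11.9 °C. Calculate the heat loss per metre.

Treat each layer as a resistance in series:
  R'_cast iron = ln(0.204/0.179)/(2πk) = 0.1307/(2π·47.3) = 4.399×10^-4 m·K/W
  R'_expanded polystyrene = ln(0.414/0.204)/(2πk) = 0.7077/(2π·0.0310) = 3.634 m·K/W
  R'_aerogel blanket = ln(0.517/0.414)/(2πk) = 0.2222/(2π·0.0167) = 2.117 m·K/W
ΣR = 4.399×10^-4 + 3.634 + 2.117 = 5.751 m·K/W
Q' = ΔT/ΣR = (109 °C − 11.9 °C)/5.751 = 16.9 W/m

Q' = 16.9 W/m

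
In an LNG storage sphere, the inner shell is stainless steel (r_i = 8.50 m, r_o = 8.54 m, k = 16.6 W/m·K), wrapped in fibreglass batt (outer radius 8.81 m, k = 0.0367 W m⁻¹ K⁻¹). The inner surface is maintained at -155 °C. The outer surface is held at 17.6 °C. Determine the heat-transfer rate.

Q = 22.2 kW

Series thermal resistances, inner to outer:
  R_stainless steel = (1/8.50 − 1/8.54)/(4πk) = 5.510×10^-4/(4π·16.6) = 2.642×10^-6 K/W
  R_fibreglass batt = (1/8.54 − 1/8.81)/(4πk) = 0.003589/(4π·0.0367) = 0.007781 K/W
ΣR = 2.642×10^-6 + 0.007781 = 0.007784 K/W
Q = ΔT/ΣR = (-155 °C − 17.6 °C)/0.007784 = -22200 W
(Negative Q ⇒ heat flows inward; heat gain = 22200 W.)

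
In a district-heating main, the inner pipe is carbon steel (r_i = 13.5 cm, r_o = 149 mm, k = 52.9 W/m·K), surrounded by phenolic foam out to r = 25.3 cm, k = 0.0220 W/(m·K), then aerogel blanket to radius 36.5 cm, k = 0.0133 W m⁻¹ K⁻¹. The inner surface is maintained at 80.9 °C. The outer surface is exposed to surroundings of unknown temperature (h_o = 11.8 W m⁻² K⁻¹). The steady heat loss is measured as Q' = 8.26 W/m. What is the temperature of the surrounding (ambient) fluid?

Series resistances:
  R'_carbon steel = ln(0.149/0.135)/(2πk) = 0.09867/(2π·52.9) = 2.969×10^-4 m·K/W
  R'_phenolic foam = ln(0.253/0.149)/(2πk) = 0.5294/(2π·0.0220) = 3.830 m·K/W
  R'_aerogel blanket = ln(0.365/0.253)/(2πk) = 0.3665/(2π·0.0133) = 4.386 m·K/W
  R'_conv,out = 1/(2πr h) = 1/(2π·0.365·11.8) = 0.03695 m·K/W
ΣR = 8.253 m·K/W
ΔT = Q'·ΣR = 8.26 × 8.253 = 68.17 K
Heat flows outward, so T_out = T_in − ΔT = 80.9 − 68.17 = 12.7 °C

T_out = 12.7 °C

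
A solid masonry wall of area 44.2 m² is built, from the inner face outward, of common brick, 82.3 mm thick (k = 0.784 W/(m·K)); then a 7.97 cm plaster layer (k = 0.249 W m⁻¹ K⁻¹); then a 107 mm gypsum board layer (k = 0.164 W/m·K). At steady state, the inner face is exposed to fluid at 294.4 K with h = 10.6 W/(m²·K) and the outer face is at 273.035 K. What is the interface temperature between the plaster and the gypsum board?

T = 284.9 K

Treat each layer as a resistance in series:
  R_conv,in = 1/(hA) = 1/(10.6·44.2) = 0.002134 K/W
  R_common brick = L/(kA) = 0.0823/(0.784·44.2) = 0.002375 K/W
  R_plaster = L/(kA) = 0.0797/(0.249·44.2) = 0.007242 K/W
  R_gypsum board = L/(kA) = 0.107/(0.164·44.2) = 0.01476 K/W
ΣR = 0.002134 + 0.002375 + 0.007242 + 0.01476 = 0.02651 K/W
Q = ΔT/ΣR = (294.4 K − 273.035 K)/0.02651 = 805.9 W
From the inner boundary to the plaster/gypsum board interface, ΣR_partial = 0.01175 K/W.
T_interface = T_in − Q·ΣR_partial = 294.4 K − (805.9)(0.01175) = 284.9 K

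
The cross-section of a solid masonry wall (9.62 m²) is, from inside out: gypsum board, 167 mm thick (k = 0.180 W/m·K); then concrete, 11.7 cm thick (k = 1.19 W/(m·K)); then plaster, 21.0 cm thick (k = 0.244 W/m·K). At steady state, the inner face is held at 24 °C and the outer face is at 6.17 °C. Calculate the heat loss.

Treat each layer as a resistance in series:
  R_gypsum board = L/(kA) = 0.167/(0.180·9.62) = 0.09644 K/W
  R_concrete = L/(kA) = 0.117/(1.19·9.62) = 0.01022 K/W
  R_plaster = L/(kA) = 0.210/(0.244·9.62) = 0.08947 K/W
ΣR = 0.09644 + 0.01022 + 0.08947 = 0.1961 K/W
Q = ΔT/ΣR = (24 °C − 6.17 °C)/0.1961 = 90.9 W

Q = 90.9 W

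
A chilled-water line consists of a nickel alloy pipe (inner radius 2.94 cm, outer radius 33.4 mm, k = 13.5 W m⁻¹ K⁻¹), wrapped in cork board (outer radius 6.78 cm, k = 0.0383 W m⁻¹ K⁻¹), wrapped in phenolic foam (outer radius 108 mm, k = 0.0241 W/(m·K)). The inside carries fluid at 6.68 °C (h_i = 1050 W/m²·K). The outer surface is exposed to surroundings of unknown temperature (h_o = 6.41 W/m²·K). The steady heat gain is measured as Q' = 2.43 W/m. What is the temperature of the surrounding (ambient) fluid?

T_out = 21.9 °C

Series resistances:
  R'_conv,in = 1/(2πr h) = 1/(2π·0.0294·1050) = 0.005156 m·K/W
  R'_nickel alloy = ln(0.0334/0.0294)/(2πk) = 0.1276/(2π·13.5) = 0.001504 m·K/W
  R'_cork board = ln(0.0678/0.0334)/(2πk) = 0.7080/(2π·0.0383) = 2.942 m·K/W
  R'_phenolic foam = ln(0.108/0.0678)/(2πk) = 0.4656/(2π·0.0241) = 3.075 m·K/W
  R'_conv,out = 1/(2πr h) = 1/(2π·0.108·6.41) = 0.2299 m·K/W
ΣR = 6.253 m·K/W
ΔT = Q'·ΣR = 2.43 × 6.253 = 15.19 K
Heat flows inward, so T_out = T_in + ΔT = 6.68 + 15.19 = 21.9 °C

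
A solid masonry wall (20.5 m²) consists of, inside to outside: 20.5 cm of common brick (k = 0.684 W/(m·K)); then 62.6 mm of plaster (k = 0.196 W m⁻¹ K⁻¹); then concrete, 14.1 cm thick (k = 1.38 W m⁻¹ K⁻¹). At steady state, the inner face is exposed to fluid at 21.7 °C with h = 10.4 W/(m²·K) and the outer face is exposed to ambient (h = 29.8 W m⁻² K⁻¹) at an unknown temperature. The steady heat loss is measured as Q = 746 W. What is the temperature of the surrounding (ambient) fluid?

T_out = -9.27 °C

Series resistances:
  R_conv,in = 1/(hA) = 1/(10.4·20.5) = 0.004690 K/W
  R_common brick = L/(kA) = 0.205/(0.684·20.5) = 0.01462 K/W
  R_plaster = L/(kA) = 0.0626/(0.196·20.5) = 0.01558 K/W
  R_concrete = L/(kA) = 0.141/(1.38·20.5) = 0.004984 K/W
  R_conv,out = 1/(hA) = 1/(29.8·20.5) = 0.001637 K/W
ΣR = 0.04151 K/W
ΔT = Q·ΣR = 746 × 0.04151 = 30.97 K
Heat flows outward, so T_out = T_in − ΔT = 21.7 − 30.97 = -9.27 °C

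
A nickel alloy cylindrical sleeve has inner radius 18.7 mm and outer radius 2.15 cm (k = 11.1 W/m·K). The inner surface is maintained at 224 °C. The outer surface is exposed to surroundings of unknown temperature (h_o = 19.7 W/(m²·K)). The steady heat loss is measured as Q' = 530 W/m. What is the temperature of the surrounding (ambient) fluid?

Sum the resistances:
  R'_nickel alloy = ln(0.0215/0.0187)/(2πk) = 0.1395/(2π·11.1) = 0.002001 m·K/W
  R'_conv,out = 1/(2πr h) = 1/(2π·0.0215·19.7) = 0.3758 m·K/W
ΣR = 0.3778 m·K/W
ΔT = Q'·ΣR = 530 × 0.3778 = 200.2 K
Heat flows outward, so T_out = T_in − ΔT = 224 − 200.2 = 23.8 °C

T_out = 23.8 °C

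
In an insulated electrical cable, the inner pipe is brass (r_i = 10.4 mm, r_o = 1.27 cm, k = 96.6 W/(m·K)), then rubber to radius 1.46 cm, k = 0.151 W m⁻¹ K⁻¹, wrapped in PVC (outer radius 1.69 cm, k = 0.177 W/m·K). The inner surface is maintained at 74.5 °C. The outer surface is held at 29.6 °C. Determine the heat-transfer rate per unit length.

Q' = 161 W/m

Resistance network (inner→outer):
  R'_brass = ln(0.0127/0.0104)/(2πk) = 0.1998/(2π·96.6) = 3.292×10^-4 m·K/W
  R'_rubber = ln(0.0146/0.0127)/(2πk) = 0.1394/(2π·0.151) = 0.1469 m·K/W
  R'_PVC = ln(0.0169/0.0146)/(2πk) = 0.1463/(2π·0.177) = 0.1315 m·K/W
ΣR = 3.292×10^-4 + 0.1469 + 0.1315 = 0.2787 m·K/W
Q' = ΔT/ΣR = (74.5 °C − 29.6 °C)/0.2787 = 161 W/m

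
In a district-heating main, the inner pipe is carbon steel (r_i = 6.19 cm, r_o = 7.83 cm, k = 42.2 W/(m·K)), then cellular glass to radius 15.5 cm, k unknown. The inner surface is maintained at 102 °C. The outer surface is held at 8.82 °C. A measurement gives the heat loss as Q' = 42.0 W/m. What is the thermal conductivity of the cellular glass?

k = 0.0490 W/m·K

ΣR = ΔT/Q' = |102 − 8.82|/42.0 = 2.219 m·K/W
Known resistances:
  R'_carbon steel = ln(0.0783/0.0619)/(2πk) = 0.2350/(2π·42.2) = 8.864×10^-4 m·K/W
R_cellular glass = ΣR − ΣR_known = 2.219 − 8.864×10^-4 = 2.218 m·K/W
ln(r₂/r₁)/(2πk) = 2.218 ⇒ k = 0.6829/(2π·2.218) = 0.0490 W/m·K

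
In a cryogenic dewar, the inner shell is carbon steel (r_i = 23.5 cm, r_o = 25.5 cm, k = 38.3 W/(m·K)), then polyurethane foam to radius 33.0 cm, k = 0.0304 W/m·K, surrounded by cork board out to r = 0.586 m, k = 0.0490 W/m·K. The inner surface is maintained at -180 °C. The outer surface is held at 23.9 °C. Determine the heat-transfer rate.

Resistance network (inner→outer):
  R_carbon steel = (1/0.235 − 1/0.255)/(4πk) = 0.3338/(4π·38.3) = 6.934×10^-4 K/W
  R_polyurethane foam = (1/0.255 − 1/0.330)/(4πk) = 0.8913/(4π·0.0304) = 2.333 K/W
  R_cork board = (1/0.330 − 1/0.586)/(4πk) = 1.324/(4π·0.0490) = 2.150 K/W
ΣR = 6.934×10^-4 + 2.333 + 2.150 = 4.484 K/W
Q = ΔT/ΣR = (-180 °C − 23.9 °C)/4.484 = -45.5 W
(Negative Q ⇒ heat flows inward; heat gain = 45.5 W.)

Q = 45.5 W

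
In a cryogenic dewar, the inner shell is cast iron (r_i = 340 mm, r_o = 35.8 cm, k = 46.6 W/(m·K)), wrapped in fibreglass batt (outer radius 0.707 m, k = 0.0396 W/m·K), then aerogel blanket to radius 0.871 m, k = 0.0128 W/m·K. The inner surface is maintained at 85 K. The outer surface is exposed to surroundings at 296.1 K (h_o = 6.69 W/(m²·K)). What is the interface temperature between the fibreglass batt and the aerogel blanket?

Resistance network (inner→outer):
  R_cast iron = (1/0.340 − 1/0.358)/(4πk) = 0.1479/(4π·46.6) = 2.525×10^-4 K/W
  R_fibreglass batt = (1/0.358 − 1/0.707)/(4πk) = 1.379/(4π·0.0396) = 2.771 K/W
  R_aerogel blanket = (1/0.707 − 1/0.871)/(4πk) = 0.2663/(4π·0.0128) = 1.656 K/W
  R_conv,out = 1/(4πr²h) = 1/(4π·0.871²·6.69) = 0.01568 K/W
ΣR = 2.525×10^-4 + 2.771 + 1.656 + 0.01568 = 4.443 K/W
Q = ΔT/ΣR = (85 K − 296.1 K)/4.443 = -47.51 W
From the inner boundary to the fibreglass batt/aerogel blanket interface, ΣR_partial = 2.771 K/W.
T_interface = T_in − Q·ΣR_partial = 85 K − (-47.51)(2.771) = 216.7 K

T = 216.7 K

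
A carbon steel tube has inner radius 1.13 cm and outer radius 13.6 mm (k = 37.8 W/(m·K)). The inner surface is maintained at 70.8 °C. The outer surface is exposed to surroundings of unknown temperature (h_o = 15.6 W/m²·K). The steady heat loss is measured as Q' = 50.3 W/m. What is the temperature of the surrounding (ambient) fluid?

T_out = 33.0 °C

Series resistances:
  R'_carbon steel = ln(0.0136/0.0113)/(2πk) = 0.1853/(2π·37.8) = 7.801×10^-4 m·K/W
  R'_conv,out = 1/(2πr h) = 1/(2π·0.0136·15.6) = 0.7502 m·K/W
ΣR = 0.7509 m·K/W
ΔT = Q'·ΣR = 50.3 × 0.7509 = 37.77 K
Heat flows outward, so T_out = T_in − ΔT = 70.8 − 37.77 = 33.0 °C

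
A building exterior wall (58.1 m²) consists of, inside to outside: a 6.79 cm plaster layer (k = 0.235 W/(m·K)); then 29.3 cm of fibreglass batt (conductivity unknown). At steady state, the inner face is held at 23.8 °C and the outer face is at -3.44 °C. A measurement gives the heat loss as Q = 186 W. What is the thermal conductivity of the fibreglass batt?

ΣR = ΔT/Q = |23.8 − -3.44|/186 = 0.1465 K/W
Known resistances:
  R_plaster = L/(kA) = 0.0679/(0.235·58.1) = 0.004973 K/W
R_fibreglass batt = ΣR − ΣR_known = 0.1465 − 0.004973 = 0.1415 K/W
L/(kA) = 0.1415 ⇒ k = 0.293/(0.1415·58.1) = 0.0356 W/m·K

k = 0.0356 W/m·K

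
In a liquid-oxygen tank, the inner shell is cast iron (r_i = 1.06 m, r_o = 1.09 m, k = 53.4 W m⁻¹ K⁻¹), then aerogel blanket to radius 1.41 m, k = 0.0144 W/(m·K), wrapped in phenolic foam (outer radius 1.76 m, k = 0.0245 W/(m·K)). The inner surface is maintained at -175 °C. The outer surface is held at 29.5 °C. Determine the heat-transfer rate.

Resistance network (inner→outer):
  R_cast iron = (1/1.06 − 1/1.09)/(4πk) = 0.02597/(4π·53.4) = 3.869×10^-5 K/W
  R_aerogel blanket = (1/1.09 − 1/1.41)/(4πk) = 0.2082/(4π·0.0144) = 1.151 K/W
  R_phenolic foam = (1/1.41 − 1/1.76)/(4πk) = 0.1410/(4π·0.0245) = 0.4581 K/W
ΣR = 3.869×10^-5 + 1.151 + 0.4581 = 1.609 K/W
Q = ΔT/ΣR = (-175 °C − 29.5 °C)/1.609 = -127 W
(Negative Q ⇒ heat flows inward; heat gain = 127 W.)

Q = 127 W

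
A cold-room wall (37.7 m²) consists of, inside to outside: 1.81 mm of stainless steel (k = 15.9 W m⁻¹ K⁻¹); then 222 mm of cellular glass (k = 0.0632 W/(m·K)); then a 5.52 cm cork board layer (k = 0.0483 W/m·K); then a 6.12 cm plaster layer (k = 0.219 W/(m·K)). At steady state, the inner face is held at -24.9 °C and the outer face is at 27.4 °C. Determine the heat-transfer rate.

Resistance network (inner→outer):
  R_stainless steel = L/(kA) = 0.00181/(15.9·37.7) = 3.020×10^-6 K/W
  R_cellular glass = L/(kA) = 0.222/(0.0632·37.7) = 0.09317 K/W
  R_cork board = L/(kA) = 0.0552/(0.0483·37.7) = 0.03031 K/W
  R_plaster = L/(kA) = 0.0612/(0.219·37.7) = 0.007413 K/W
ΣR = 3.020×10^-6 + 0.09317 + 0.03031 + 0.007413 = 0.1309 K/W
Q = ΔT/ΣR = (-24.9 °C − 27.4 °C)/0.1309 = -400 W
(Negative Q ⇒ heat flows inward; heat gain = 400 W.)

Q = 400 W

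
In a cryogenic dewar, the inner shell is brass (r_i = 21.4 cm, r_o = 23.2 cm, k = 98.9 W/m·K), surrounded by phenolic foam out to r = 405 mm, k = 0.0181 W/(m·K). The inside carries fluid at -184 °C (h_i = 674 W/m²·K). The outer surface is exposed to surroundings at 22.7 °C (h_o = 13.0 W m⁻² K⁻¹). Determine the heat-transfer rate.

Resistance network (inner→outer):
  R_conv,in = 1/(4πr²h) = 1/(4π·0.214²·674) = 0.002578 K/W
  R_brass = (1/0.214 − 1/0.232)/(4πk) = 0.3626/(4π·98.9) = 2.917×10^-4 K/W
  R_phenolic foam = (1/0.232 − 1/0.405)/(4πk) = 1.841/(4π·0.0181) = 8.095 K/W
  R_conv,out = 1/(4πr²h) = 1/(4π·0.405²·13.0) = 0.03732 K/W
ΣR = 0.002578 + 2.917×10^-4 + 8.095 + 0.03732 = 8.135 K/W
Q = ΔT/ΣR = (-184 °C − 22.7 °C)/8.135 = -25.4 W
(Negative Q ⇒ heat flows inward; heat gain = 25.4 W.)

Q = 25.4 W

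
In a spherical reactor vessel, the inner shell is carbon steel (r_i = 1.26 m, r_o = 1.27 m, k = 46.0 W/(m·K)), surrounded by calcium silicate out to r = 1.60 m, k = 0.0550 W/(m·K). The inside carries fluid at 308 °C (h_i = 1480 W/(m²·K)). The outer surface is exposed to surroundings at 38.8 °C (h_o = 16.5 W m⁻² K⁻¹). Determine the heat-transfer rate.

Q = 1140 W

Treat each layer as a resistance in series:
  R_conv,in = 1/(4πr²h) = 1/(4π·1.26²·1480) = 3.387×10^-5 K/W
  R_carbon steel = (1/1.26 − 1/1.27)/(4πk) = 0.006249/(4π·46.0) = 1.081×10^-5 K/W
  R_calcium silicate = (1/1.27 − 1/1.60)/(4πk) = 0.1624/(4π·0.0550) = 0.2350 K/W
  R_conv,out = 1/(4πr²h) = 1/(4π·1.60²·16.5) = 0.001884 K/W
ΣR = 3.387×10^-5 + 1.081×10^-5 + 0.2350 + 0.001884 = 0.2369 K/W
Q = ΔT/ΣR = (308 °C − 38.8 °C)/0.2369 = 1140 W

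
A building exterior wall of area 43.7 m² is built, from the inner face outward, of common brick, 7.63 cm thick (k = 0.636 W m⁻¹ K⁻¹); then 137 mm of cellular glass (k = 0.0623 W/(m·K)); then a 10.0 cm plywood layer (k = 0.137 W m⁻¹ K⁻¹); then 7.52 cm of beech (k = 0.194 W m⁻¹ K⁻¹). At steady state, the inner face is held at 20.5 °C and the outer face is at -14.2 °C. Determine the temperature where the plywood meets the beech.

T = -10.3 °C

Series thermal resistances, inner to outer:
  R_common brick = L/(kA) = 0.0763/(0.636·43.7) = 0.002745 K/W
  R_cellular glass = L/(kA) = 0.137/(0.0623·43.7) = 0.05032 K/W
  R_plywood = L/(kA) = 0.100/(0.137·43.7) = 0.01670 K/W
  R_beech = L/(kA) = 0.0752/(0.194·43.7) = 0.008870 K/W
ΣR = 0.002745 + 0.05032 + 0.01670 + 0.008870 = 0.07863 K/W
Q = ΔT/ΣR = (20.5 °C − -14.2 °C)/0.07863 = 441.3 W
From the inner boundary to the plywood/beech interface, ΣR_partial = 0.06976 K/W.
T_interface = T_in − Q·ΣR_partial = 20.5 °C − (441.3)(0.06976) = -10.3 °C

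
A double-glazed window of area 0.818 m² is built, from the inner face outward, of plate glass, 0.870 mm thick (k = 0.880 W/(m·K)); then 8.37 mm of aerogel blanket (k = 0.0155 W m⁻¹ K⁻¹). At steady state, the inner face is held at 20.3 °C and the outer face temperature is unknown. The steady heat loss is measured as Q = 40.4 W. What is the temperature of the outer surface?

Sum the resistances:
  R_plate glass = L/(kA) = 8.70×10^-4/(0.880·0.818) = 0.001209 K/W
  R_aerogel blanket = L/(kA) = 0.00837/(0.0155·0.818) = 0.6601 K/W
ΣR = 0.6614 K/W
ΔT = Q·ΣR = 40.4 × 0.6614 = 26.72 K
Heat flows outward, so T_out = T_in − ΔT = 20.3 − 26.72 = -6.42 °C

T_out = -6.42 °C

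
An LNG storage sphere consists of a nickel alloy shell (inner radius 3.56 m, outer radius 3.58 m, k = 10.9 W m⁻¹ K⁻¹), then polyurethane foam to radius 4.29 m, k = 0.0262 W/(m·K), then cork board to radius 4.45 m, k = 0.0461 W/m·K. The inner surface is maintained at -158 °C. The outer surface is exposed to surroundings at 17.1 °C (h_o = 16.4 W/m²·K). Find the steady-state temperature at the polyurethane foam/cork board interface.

T = 0.5 °C

Series thermal resistances, inner to outer:
  R_nickel alloy = (1/3.56 − 1/3.58)/(4πk) = 0.001569/(4π·10.9) = 1.146×10^-5 K/W
  R_polyurethane foam = (1/3.58 − 1/4.29)/(4πk) = 0.04623/(4π·0.0262) = 0.1404 K/W
  R_cork board = (1/4.29 − 1/4.45)/(4πk) = 0.008381/(4π·0.0461) = 0.01447 K/W
  R_conv,out = 1/(4πr²h) = 1/(4π·4.45²·16.4) = 2.450×10^-4 K/W
ΣR = 1.146×10^-5 + 0.1404 + 0.01447 + 2.450×10^-4 = 0.1551 K/W
Q = ΔT/ΣR = (-158 °C − 17.1 °C)/0.1551 = -1129 W
From the inner boundary to the polyurethane foam/cork board interface, ΣR_partial = 0.1404 K/W.
T_interface = T_in − Q·ΣR_partial = -158 °C − (-1129)(0.1404) = 0.5 °C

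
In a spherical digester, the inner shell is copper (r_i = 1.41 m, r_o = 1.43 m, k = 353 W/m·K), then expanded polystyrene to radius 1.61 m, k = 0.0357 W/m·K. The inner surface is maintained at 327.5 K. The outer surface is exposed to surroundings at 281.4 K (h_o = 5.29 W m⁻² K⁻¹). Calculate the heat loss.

Q = 256 W

Treat each layer as a resistance in series:
  R_copper = (1/1.41 − 1/1.43)/(4πk) = 0.009919/(4π·353) = 2.236×10^-6 K/W
  R_expanded polystyrene = (1/1.43 − 1/1.61)/(4πk) = 0.07818/(4π·0.0357) = 0.1743 K/W
  R_conv,out = 1/(4πr²h) = 1/(4π·1.61²·5.29) = 0.005803 K/W
ΣR = 2.236×10^-6 + 0.1743 + 0.005803 = 0.1801 K/W
Q = ΔT/ΣR = (327.5 K − 281.4 K)/0.1801 = 256 W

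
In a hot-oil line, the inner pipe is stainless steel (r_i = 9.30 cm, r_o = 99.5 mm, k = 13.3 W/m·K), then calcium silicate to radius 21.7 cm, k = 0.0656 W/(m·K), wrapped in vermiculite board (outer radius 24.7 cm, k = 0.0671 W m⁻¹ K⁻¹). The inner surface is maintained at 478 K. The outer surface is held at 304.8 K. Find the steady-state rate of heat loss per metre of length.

Series thermal resistances, inner to outer:
  R'_stainless steel = ln(0.0995/0.0930)/(2πk) = 0.06756/(2π·13.3) = 8.084×10^-4 m·K/W
  R'_calcium silicate = ln(0.217/0.0995)/(2πk) = 0.7797/(2π·0.0656) = 1.892 m·K/W
  R'_vermiculite board = ln(0.247/0.217)/(2πk) = 0.1295/(2π·0.0671) = 0.3071 m·K/W
ΣR = 8.084×10^-4 + 1.892 + 0.3071 = 2.200 m·K/W
Q' = ΔT/ΣR = (478 K − 304.8 K)/2.200 = 78.7 W/m

Q' = 78.7 W/m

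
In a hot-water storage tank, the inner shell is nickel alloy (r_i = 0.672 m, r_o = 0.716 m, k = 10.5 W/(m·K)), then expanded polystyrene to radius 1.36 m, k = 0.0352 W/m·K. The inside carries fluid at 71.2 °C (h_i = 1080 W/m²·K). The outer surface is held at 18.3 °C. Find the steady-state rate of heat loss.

Q = 35.4 W

Series thermal resistances, inner to outer:
  R_conv,in = 1/(4πr²h) = 1/(4π·0.672²·1080) = 1.632×10^-4 K/W
  R_nickel alloy = (1/0.672 − 1/0.716)/(4πk) = 0.09145/(4π·10.5) = 6.931×10^-4 K/W
  R_expanded polystyrene = (1/0.716 − 1/1.36)/(4πk) = 0.6614/(4π·0.0352) = 1.495 K/W
ΣR = 1.632×10^-4 + 6.931×10^-4 + 1.495 = 1.496 K/W
Q = ΔT/ΣR = (71.2 °C − 18.3 °C)/1.496 = 35.4 W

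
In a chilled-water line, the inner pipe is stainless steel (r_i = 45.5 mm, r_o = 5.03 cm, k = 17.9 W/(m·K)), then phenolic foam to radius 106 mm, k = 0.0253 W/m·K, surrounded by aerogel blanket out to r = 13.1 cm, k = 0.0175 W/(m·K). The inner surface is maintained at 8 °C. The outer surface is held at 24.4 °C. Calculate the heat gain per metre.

Treat each layer as a resistance in series:
  R'_stainless steel = ln(0.0503/0.0455)/(2πk) = 0.1003/(2π·17.9) = 8.917×10^-4 m·K/W
  R'_phenolic foam = ln(0.106/0.0503)/(2πk) = 0.7454/(2π·0.0253) = 4.689 m·K/W
  R'_aerogel blanket = ln(0.131/0.106)/(2πk) = 0.2118/(2π·0.0175) = 1.926 m·K/W
ΣR = 8.917×10^-4 + 4.689 + 1.926 = 6.616 m·K/W
Q' = ΔT/ΣR = (8 °C − 24.4 °C)/6.616 = -2.48 W/m
(Negative Q' ⇒ heat flows inward; heat gain = 2.48 W/m.)

Q' = 2.48 W/m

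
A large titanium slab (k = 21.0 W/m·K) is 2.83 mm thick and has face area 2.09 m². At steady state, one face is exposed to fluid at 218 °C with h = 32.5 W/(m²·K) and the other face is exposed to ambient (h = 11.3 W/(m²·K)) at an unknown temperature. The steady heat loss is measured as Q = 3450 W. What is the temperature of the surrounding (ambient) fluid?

T_out = 20.9 °C

Series resistances:
  R_conv,in = 1/(hA) = 1/(32.5·2.09) = 0.01472 K/W
  R_titanium = L/(kA) = 0.00283/(21.0·2.09) = 6.448×10^-5 K/W
  R_conv,out = 1/(hA) = 1/(11.3·2.09) = 0.04234 K/W
ΣR = 0.05713 K/W
ΔT = Q·ΣR = 3450 × 0.05713 = 197.1 K
Heat flows outward, so T_out = T_in − ΔT = 218 − 197.1 = 20.9 °C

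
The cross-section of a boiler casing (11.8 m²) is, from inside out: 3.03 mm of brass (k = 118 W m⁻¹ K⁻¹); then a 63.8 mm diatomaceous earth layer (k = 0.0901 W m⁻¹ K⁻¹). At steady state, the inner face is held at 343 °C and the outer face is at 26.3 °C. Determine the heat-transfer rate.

Q = 5280 W

Resistance network (inner→outer):
  R_brass = L/(kA) = 0.00303/(118·11.8) = 2.176×10^-6 K/W
  R_diatomaceous earth = L/(kA) = 0.0638/(0.0901·11.8) = 0.06001 K/W
ΣR = 2.176×10^-6 + 0.06001 = 0.06001 K/W
Q = ΔT/ΣR = (343 °C − 26.3 °C)/0.06001 = 5280 W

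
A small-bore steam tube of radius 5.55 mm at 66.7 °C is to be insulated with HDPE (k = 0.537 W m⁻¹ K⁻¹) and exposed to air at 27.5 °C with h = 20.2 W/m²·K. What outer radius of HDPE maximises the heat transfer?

For a cylinder, r_cr = k_ins/h = 0.537/20.2 = 0.0266 m = 2.66 cm

r_cr = 2.66 cm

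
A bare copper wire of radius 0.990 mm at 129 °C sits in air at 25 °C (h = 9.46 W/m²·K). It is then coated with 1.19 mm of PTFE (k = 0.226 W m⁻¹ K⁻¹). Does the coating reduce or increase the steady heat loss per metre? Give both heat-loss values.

increases: 6.12 → 12.6 W/m

Critical radius for a cylinder: r_cr = k/h = 0.0239 m = 2.39 cm.
Outer radius after coating: r₂ = 9.90×10^-4 + 0.00119 = 0.002180 m.
Since r₁ < r_cr and r₂ ≤ r_cr, the coating moves toward the maximum at r_cr — heat loss rises.
Bare: R = 1/(2πr₁h) = 16.99 m·K/W; Q = 104/16.99 = 6.12 W/m.
Coated: R = R_cond + R_conv = 8.273 m·K/W; Q = 104/8.273 = 12.6 W/m.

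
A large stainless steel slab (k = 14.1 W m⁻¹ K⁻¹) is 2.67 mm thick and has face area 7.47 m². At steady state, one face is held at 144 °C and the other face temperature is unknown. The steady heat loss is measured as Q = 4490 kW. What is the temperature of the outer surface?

T_out = 30.2 °C

Sum the resistances:
  R_stainless steel = L/(kA) = 0.00267/(14.1·7.47) = 2.535×10^-5 K/W
ΣR = 2.535×10^-5 K/W
ΔT = Q·ΣR = 4.49×10^6 × 2.535×10^-5 = 113.8 K
Heat flows outward, so T_out = T_in − ΔT = 144 − 113.8 = 30.2 °C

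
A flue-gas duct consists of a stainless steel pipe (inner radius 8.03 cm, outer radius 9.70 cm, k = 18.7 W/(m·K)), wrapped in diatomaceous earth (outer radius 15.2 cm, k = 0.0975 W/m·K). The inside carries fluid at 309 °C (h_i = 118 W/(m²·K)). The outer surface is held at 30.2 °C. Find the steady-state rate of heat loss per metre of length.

Q' = 371 W/m

Treat each layer as a resistance in series:
  R'_conv,in = 1/(2πr h) = 1/(2π·0.0803·118) = 0.01680 m·K/W
  R'_stainless steel = ln(0.0970/0.0803)/(2πk) = 0.1889/(2π·18.7) = 0.001608 m·K/W
  R'_diatomaceous earth = ln(0.152/0.0970)/(2πk) = 0.4492/(2π·0.0975) = 0.7332 m·K/W
ΣR = 0.01680 + 0.001608 + 0.7332 = 0.7516 m·K/W
Q' = ΔT/ΣR = (309 °C − 30.2 °C)/0.7516 = 371 W/m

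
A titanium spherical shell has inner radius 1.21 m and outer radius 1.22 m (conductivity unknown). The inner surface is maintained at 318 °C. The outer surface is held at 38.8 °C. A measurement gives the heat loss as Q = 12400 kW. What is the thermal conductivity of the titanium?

k = 23.9 W/m·K

ΣR = ΔT/Q = |318 − 38.8|/1.24×10^7 = 2.252×10^-5 K/W
(1/r₁−1/r₂)/(4πk) = 2.252×10^-5 ⇒ k = 0.006774/(4π·2.252×10^-5) = 23.9 W/m·K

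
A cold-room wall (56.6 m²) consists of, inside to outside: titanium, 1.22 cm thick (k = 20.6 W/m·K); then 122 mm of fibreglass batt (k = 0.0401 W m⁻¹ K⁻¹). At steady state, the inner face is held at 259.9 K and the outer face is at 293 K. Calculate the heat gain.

Treat each layer as a resistance in series:
  R_titanium = L/(kA) = 0.0122/(20.6·56.6) = 1.046×10^-5 K/W
  R_fibreglass batt = L/(kA) = 0.122/(0.0401·56.6) = 0.05375 K/W
ΣR = 1.046×10^-5 + 0.05375 = 0.05376 K/W
Q = ΔT/ΣR = (259.9 K − 293 K)/0.05376 = -616 W
(Negative Q ⇒ heat flows inward; heat gain = 616 W.)

Q = 616 W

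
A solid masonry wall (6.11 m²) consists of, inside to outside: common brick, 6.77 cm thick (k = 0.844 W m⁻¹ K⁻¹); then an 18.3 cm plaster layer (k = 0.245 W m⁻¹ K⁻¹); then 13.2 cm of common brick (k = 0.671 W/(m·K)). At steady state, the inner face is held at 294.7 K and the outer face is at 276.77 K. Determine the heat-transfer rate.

Q = 107 W

Resistance network (inner→outer):
  R_common brick = L/(kA) = 0.0677/(0.844·6.11) = 0.01313 K/W
  R_plaster = L/(kA) = 0.183/(0.245·6.11) = 0.1222 K/W
  R_common brick = L/(kA) = 0.132/(0.671·6.11) = 0.03220 K/W
ΣR = 0.01313 + 0.1222 + 0.03220 = 0.1675 K/W
Q = ΔT/ΣR = (294.7 K − 276.77 K)/0.1675 = 107 W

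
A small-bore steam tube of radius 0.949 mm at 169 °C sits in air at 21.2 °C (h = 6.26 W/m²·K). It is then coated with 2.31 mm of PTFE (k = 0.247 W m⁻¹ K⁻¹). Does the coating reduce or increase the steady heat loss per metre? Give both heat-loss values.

Critical radius for a cylinder: r_cr = k/h = 0.0395 m = 3.95 cm.
Outer radius after coating: r₂ = 9.49×10^-4 + 0.00231 = 0.003259 m.
Since r₁ < r_cr and r₂ ≤ r_cr, the coating moves toward the maximum at r_cr — heat loss rises.
Bare: R = 1/(2πr₁h) = 26.79 m·K/W; Q = 147.8/26.79 = 5.52 W/m.
Coated: R = R_cond + R_conv = 8.596 m·K/W; Q = 147.8/8.596 = 17.2 W/m.

increases: 5.52 → 17.2 W/m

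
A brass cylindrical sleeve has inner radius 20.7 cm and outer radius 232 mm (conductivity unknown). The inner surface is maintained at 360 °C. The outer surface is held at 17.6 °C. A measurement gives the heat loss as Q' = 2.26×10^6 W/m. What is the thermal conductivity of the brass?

k = 120 W/m·K

ΣR = ΔT/Q' = |360 − 17.6|/2.26×10^6 = 1.515×10^-4 m·K/W
ln(r₂/r₁)/(2πk) = 1.515×10^-4 ⇒ k = 0.1140/(2π·1.515×10^-4) = 120 W/m·K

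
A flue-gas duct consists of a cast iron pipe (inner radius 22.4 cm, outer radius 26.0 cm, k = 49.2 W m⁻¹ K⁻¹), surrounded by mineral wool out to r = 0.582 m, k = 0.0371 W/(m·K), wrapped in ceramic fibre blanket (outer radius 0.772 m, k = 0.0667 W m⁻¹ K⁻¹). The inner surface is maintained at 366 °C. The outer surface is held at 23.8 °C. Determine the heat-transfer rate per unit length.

Q' = 82.8 W/m

Series thermal resistances, inner to outer:
  R'_cast iron = ln(0.260/0.224)/(2πk) = 0.1490/(2π·49.2) = 4.821×10^-4 m·K/W
  R'_mineral wool = ln(0.582/0.260)/(2πk) = 0.8058/(2π·0.0371) = 3.457 m·K/W
  R'_ceramic fibre blanket = ln(0.772/0.582)/(2πk) = 0.2825/(2π·0.0667) = 0.6741 m·K/W
ΣR = 4.821×10^-4 + 3.457 + 0.6741 = 4.132 m·K/W
Q' = ΔT/ΣR = (366 °C − 23.8 °C)/4.132 = 82.8 W/m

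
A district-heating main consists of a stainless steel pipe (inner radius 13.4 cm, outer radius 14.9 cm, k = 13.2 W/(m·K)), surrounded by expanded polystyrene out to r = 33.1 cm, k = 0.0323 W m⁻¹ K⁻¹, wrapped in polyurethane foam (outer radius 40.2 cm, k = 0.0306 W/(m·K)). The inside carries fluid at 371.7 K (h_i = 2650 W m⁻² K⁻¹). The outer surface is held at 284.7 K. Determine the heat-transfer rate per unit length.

Q' = 17.6 W/m

Series thermal resistances, inner to outer:
  R'_conv,in = 1/(2πr h) = 1/(2π·0.134·2650) = 4.482×10^-4 m·K/W
  R'_stainless steel = ln(0.149/0.134)/(2πk) = 0.1061/(2π·13.2) = 0.001279 m·K/W
  R'_expanded polystyrene = ln(0.331/0.149)/(2πk) = 0.7982/(2π·0.0323) = 3.933 m·K/W
  R'_polyurethane foam = ln(0.402/0.331)/(2πk) = 0.1943/(2π·0.0306) = 1.011 m·K/W
ΣR = 4.482×10^-4 + 0.001279 + 3.933 + 1.011 = 4.946 m·K/W
Q' = ΔT/ΣR = (371.7 K − 284.7 K)/4.946 = 17.6 W/m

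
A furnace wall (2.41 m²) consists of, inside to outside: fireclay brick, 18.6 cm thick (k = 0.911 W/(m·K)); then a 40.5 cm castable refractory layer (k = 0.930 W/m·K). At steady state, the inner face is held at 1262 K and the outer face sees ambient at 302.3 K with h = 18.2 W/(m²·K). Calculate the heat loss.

Q = 3.33 kW

Treat each layer as a resistance in series:
  R_fireclay brick = L/(kA) = 0.186/(0.911·2.41) = 0.08472 K/W
  R_castable refractory = L/(kA) = 0.405/(0.930·2.41) = 0.1807 K/W
  R_conv,out = 1/(hA) = 1/(18.2·2.41) = 0.02280 K/W
ΣR = 0.08472 + 0.1807 + 0.02280 = 0.2882 K/W
Q = ΔT/ΣR = (1262 K − 302.3 K)/0.2882 = 3330 W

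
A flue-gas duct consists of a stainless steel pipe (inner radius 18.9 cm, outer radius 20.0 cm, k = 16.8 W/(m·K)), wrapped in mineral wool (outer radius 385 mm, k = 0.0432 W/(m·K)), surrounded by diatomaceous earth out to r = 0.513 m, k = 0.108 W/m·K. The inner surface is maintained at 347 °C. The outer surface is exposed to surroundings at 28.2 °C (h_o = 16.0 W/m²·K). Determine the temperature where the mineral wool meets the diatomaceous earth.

T = 77.6 °C

Treat each layer as a resistance in series:
  R'_stainless steel = ln(0.200/0.189)/(2πk) = 0.05657/(2π·16.8) = 5.359×10^-4 m·K/W
  R'_mineral wool = ln(0.385/0.200)/(2πk) = 0.6549/(2π·0.0432) = 2.413 m·K/W
  R'_diatomaceous earth = ln(0.513/0.385)/(2πk) = 0.2870/(2π·0.108) = 0.4230 m·K/W
  R'_conv,out = 1/(2πr h) = 1/(2π·0.513·16.0) = 0.01939 m·K/W
ΣR = 5.359×10^-4 + 2.413 + 0.4230 + 0.01939 = 2.856 m·K/W
Q' = ΔT/ΣR = (347 °C − 28.2 °C)/2.856 = 111.6 W/m
From the inner boundary to the mineral wool/diatomaceous earth interface, ΣR_partial = 2.414 m·K/W.
T_interface = T_in − Q'·ΣR_partial = 347 °C − (111.6)(2.414) = 77.6 °C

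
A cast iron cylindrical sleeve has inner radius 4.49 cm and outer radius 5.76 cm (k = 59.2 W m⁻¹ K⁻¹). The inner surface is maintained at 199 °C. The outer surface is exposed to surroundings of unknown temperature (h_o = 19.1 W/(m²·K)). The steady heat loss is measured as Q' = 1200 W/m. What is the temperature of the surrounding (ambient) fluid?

T_out = 24.6 °C

Sum the resistances:
  R'_cast iron = ln(0.0576/0.0449)/(2πk) = 0.2491/(2π·59.2) = 6.696×10^-4 m·K/W
  R'_conv,out = 1/(2πr h) = 1/(2π·0.0576·19.1) = 0.1447 m·K/W
ΣR = 0.1453 m·K/W
ΔT = Q'·ΣR = 1200 × 0.1453 = 174.4 K
Heat flows outward, so T_out = T_in − ΔT = 199 − 174.4 = 24.6 °C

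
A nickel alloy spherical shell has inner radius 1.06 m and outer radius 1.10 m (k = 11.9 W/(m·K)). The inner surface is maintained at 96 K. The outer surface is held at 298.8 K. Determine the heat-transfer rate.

Q = 884 kW

Q = 4πk·ΔT/(1/r₁ − 1/r₂) = 4π × 11.9 × 202.8 / (1/1.06 − 1/1.10) = 8.84×10^5 W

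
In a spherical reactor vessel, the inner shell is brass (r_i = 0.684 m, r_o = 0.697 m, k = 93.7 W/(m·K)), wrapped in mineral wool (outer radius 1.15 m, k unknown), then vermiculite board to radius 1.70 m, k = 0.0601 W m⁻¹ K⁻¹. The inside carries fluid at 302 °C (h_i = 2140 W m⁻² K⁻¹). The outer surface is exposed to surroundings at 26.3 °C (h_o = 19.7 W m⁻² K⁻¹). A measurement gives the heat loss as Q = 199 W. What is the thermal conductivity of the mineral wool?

k = 0.0445 W/m·K

ΣR = ΔT/Q = |302 − 26.3|/199 = 1.385 K/W
Known resistances:
  R_conv,in = 1/(4πr²h) = 1/(4π·0.684²·2140) = 7.948×10^-5 K/W
  R_brass = (1/0.684 − 1/0.697)/(4πk) = 0.02727/(4π·93.7) = 2.316×10^-5 K/W
  R_vermiculite board = (1/1.15 − 1/1.70)/(4πk) = 0.2813/(4π·0.0601) = 0.3725 K/W
  R_conv,out = 1/(4πr²h) = 1/(4π·1.70²·19.7) = 0.001398 K/W
R_mineral wool = ΣR − ΣR_known = 1.385 − 0.3740 = 1.011 K/W
(1/r₁−1/r₂)/(4πk) = 1.011 ⇒ k = 0.5652/(4π·1.011) = 0.0445 W/m·K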